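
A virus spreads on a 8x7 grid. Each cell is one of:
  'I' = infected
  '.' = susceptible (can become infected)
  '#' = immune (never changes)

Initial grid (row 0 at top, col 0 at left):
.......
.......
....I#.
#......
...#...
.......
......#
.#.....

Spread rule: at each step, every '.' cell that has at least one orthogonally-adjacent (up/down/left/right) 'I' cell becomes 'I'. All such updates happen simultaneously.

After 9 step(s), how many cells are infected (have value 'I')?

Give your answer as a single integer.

Answer: 51

Derivation:
Step 0 (initial): 1 infected
Step 1: +3 new -> 4 infected
Step 2: +7 new -> 11 infected
Step 3: +9 new -> 20 infected
Step 4: +11 new -> 31 infected
Step 5: +8 new -> 39 infected
Step 6: +6 new -> 45 infected
Step 7: +4 new -> 49 infected
Step 8: +1 new -> 50 infected
Step 9: +1 new -> 51 infected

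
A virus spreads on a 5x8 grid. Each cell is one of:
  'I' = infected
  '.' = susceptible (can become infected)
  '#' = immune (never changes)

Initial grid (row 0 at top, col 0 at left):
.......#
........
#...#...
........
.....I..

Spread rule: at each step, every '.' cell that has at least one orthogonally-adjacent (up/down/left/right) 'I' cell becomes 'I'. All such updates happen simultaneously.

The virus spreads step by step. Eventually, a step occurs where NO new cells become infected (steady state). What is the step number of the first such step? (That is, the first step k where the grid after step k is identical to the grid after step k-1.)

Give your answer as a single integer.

Step 0 (initial): 1 infected
Step 1: +3 new -> 4 infected
Step 2: +5 new -> 9 infected
Step 3: +5 new -> 14 infected
Step 4: +7 new -> 21 infected
Step 5: +7 new -> 28 infected
Step 6: +4 new -> 32 infected
Step 7: +2 new -> 34 infected
Step 8: +2 new -> 36 infected
Step 9: +1 new -> 37 infected
Step 10: +0 new -> 37 infected

Answer: 10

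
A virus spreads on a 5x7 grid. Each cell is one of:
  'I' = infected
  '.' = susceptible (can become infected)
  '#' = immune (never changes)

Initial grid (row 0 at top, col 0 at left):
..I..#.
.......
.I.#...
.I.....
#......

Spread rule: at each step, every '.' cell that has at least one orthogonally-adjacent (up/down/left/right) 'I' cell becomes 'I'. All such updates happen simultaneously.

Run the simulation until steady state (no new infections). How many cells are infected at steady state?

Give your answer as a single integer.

Answer: 32

Derivation:
Step 0 (initial): 3 infected
Step 1: +9 new -> 12 infected
Step 2: +6 new -> 18 infected
Step 3: +3 new -> 21 infected
Step 4: +4 new -> 25 infected
Step 5: +4 new -> 29 infected
Step 6: +3 new -> 32 infected
Step 7: +0 new -> 32 infected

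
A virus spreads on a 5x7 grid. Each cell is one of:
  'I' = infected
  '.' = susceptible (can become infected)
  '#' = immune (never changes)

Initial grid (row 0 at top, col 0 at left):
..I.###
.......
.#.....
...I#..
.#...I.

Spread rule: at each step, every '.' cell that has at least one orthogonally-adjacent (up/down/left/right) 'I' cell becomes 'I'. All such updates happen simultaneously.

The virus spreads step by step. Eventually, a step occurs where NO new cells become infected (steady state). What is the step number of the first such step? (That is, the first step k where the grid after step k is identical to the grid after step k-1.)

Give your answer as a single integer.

Step 0 (initial): 3 infected
Step 1: +9 new -> 12 infected
Step 2: +9 new -> 21 infected
Step 3: +5 new -> 26 infected
Step 4: +3 new -> 29 infected
Step 5: +0 new -> 29 infected

Answer: 5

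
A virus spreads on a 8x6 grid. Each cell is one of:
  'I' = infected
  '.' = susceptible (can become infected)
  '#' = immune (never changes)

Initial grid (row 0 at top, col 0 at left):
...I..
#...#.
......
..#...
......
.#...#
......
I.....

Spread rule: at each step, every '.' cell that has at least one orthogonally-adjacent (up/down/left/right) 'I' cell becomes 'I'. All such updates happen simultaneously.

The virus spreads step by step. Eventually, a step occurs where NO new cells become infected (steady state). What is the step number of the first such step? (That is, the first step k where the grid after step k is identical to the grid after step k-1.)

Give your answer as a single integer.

Answer: 7

Derivation:
Step 0 (initial): 2 infected
Step 1: +5 new -> 7 infected
Step 2: +7 new -> 14 infected
Step 3: +9 new -> 23 infected
Step 4: +9 new -> 32 infected
Step 5: +8 new -> 40 infected
Step 6: +3 new -> 43 infected
Step 7: +0 new -> 43 infected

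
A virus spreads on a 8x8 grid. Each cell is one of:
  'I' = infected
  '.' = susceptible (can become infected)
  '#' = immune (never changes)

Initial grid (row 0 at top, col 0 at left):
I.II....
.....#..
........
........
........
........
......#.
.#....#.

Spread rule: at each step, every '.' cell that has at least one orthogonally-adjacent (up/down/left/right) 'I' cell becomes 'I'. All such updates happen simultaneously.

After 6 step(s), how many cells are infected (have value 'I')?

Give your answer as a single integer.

Step 0 (initial): 3 infected
Step 1: +5 new -> 8 infected
Step 2: +6 new -> 14 infected
Step 3: +6 new -> 20 infected
Step 4: +8 new -> 28 infected
Step 5: +8 new -> 36 infected
Step 6: +8 new -> 44 infected

Answer: 44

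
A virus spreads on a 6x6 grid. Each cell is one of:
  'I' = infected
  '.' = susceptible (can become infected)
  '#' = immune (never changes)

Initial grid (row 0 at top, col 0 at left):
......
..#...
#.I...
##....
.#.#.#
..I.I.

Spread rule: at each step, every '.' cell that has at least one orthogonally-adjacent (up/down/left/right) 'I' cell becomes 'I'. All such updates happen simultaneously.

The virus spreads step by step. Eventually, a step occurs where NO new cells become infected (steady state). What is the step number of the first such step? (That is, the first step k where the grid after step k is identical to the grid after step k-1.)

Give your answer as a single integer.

Step 0 (initial): 3 infected
Step 1: +8 new -> 11 infected
Step 2: +6 new -> 17 infected
Step 3: +7 new -> 24 infected
Step 4: +4 new -> 28 infected
Step 5: +1 new -> 29 infected
Step 6: +0 new -> 29 infected

Answer: 6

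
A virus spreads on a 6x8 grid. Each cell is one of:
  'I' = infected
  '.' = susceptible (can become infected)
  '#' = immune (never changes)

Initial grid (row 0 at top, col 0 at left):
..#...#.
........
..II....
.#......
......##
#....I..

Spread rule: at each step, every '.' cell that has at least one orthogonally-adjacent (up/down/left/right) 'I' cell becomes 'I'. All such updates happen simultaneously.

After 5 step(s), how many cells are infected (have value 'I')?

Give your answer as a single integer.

Step 0 (initial): 3 infected
Step 1: +9 new -> 12 infected
Step 2: +12 new -> 24 infected
Step 3: +9 new -> 33 infected
Step 4: +7 new -> 40 infected
Step 5: +1 new -> 41 infected

Answer: 41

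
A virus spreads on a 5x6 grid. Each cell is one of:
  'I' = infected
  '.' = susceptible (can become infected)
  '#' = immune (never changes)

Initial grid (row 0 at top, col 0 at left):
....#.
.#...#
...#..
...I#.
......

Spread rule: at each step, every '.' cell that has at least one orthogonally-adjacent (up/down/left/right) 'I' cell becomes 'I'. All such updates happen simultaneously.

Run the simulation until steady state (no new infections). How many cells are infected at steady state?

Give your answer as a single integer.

Step 0 (initial): 1 infected
Step 1: +2 new -> 3 infected
Step 2: +4 new -> 7 infected
Step 3: +5 new -> 12 infected
Step 4: +5 new -> 17 infected
Step 5: +5 new -> 22 infected
Step 6: +2 new -> 24 infected
Step 7: +0 new -> 24 infected

Answer: 24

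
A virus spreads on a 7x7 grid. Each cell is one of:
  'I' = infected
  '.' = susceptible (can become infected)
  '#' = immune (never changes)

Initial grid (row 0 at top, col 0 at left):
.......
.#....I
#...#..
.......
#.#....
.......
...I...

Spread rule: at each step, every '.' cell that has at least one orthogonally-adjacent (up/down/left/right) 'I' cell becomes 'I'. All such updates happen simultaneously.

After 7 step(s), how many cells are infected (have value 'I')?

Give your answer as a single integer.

Step 0 (initial): 2 infected
Step 1: +6 new -> 8 infected
Step 2: +9 new -> 17 infected
Step 3: +10 new -> 27 infected
Step 4: +9 new -> 36 infected
Step 5: +3 new -> 39 infected
Step 6: +3 new -> 42 infected
Step 7: +1 new -> 43 infected

Answer: 43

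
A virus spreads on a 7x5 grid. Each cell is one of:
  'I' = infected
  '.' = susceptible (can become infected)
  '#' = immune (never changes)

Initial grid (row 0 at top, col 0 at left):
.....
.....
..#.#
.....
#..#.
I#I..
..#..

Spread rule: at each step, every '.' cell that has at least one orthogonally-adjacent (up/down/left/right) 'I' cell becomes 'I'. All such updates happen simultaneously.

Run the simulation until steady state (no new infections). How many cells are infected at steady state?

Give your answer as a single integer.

Answer: 29

Derivation:
Step 0 (initial): 2 infected
Step 1: +3 new -> 5 infected
Step 2: +5 new -> 10 infected
Step 3: +4 new -> 14 infected
Step 4: +4 new -> 18 infected
Step 5: +3 new -> 21 infected
Step 6: +5 new -> 26 infected
Step 7: +3 new -> 29 infected
Step 8: +0 new -> 29 infected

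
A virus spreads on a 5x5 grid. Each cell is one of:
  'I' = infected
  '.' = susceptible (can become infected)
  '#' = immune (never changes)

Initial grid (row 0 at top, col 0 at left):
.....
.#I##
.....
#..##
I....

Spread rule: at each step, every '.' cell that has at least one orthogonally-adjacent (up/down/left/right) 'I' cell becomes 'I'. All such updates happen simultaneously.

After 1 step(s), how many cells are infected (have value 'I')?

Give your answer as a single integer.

Step 0 (initial): 2 infected
Step 1: +3 new -> 5 infected

Answer: 5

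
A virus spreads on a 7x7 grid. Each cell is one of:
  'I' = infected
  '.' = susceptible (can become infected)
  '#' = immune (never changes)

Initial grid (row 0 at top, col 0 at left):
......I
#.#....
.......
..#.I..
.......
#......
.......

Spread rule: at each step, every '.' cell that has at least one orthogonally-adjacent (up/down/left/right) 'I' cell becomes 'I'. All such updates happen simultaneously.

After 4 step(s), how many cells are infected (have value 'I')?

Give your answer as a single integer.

Step 0 (initial): 2 infected
Step 1: +6 new -> 8 infected
Step 2: +10 new -> 18 infected
Step 3: +8 new -> 26 infected
Step 4: +7 new -> 33 infected

Answer: 33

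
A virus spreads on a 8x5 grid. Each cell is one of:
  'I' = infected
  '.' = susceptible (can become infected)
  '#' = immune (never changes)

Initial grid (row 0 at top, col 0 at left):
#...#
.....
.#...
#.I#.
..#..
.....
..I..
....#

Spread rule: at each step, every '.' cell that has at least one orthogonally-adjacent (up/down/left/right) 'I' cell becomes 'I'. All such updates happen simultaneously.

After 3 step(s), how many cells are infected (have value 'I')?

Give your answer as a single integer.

Answer: 26

Derivation:
Step 0 (initial): 2 infected
Step 1: +6 new -> 8 infected
Step 2: +9 new -> 17 infected
Step 3: +9 new -> 26 infected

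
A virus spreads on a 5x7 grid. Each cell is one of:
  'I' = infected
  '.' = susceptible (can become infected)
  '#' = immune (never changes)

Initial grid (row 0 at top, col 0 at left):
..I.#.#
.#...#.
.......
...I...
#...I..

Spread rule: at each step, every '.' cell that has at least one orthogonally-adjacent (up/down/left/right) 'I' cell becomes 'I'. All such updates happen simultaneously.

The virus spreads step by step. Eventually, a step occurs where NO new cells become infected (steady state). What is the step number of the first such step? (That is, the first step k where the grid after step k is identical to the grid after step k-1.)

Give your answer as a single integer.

Answer: 6

Derivation:
Step 0 (initial): 3 infected
Step 1: +8 new -> 11 infected
Step 2: +8 new -> 19 infected
Step 3: +7 new -> 26 infected
Step 4: +2 new -> 28 infected
Step 5: +1 new -> 29 infected
Step 6: +0 new -> 29 infected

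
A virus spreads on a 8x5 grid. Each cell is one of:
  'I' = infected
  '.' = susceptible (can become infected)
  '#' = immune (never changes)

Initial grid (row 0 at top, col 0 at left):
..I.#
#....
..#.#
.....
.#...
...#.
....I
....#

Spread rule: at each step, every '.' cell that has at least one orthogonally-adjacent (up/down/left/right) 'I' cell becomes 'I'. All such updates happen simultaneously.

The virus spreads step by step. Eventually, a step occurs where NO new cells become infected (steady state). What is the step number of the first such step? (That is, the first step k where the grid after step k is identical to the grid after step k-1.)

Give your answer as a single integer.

Step 0 (initial): 2 infected
Step 1: +5 new -> 7 infected
Step 2: +6 new -> 13 infected
Step 3: +8 new -> 21 infected
Step 4: +7 new -> 28 infected
Step 5: +4 new -> 32 infected
Step 6: +1 new -> 33 infected
Step 7: +0 new -> 33 infected

Answer: 7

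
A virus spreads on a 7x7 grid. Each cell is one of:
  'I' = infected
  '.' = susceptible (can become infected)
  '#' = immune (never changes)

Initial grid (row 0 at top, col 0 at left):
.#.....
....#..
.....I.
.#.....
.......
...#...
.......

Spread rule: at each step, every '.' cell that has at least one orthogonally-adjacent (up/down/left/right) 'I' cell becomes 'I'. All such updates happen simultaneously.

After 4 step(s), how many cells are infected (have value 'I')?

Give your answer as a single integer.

Answer: 27

Derivation:
Step 0 (initial): 1 infected
Step 1: +4 new -> 5 infected
Step 2: +6 new -> 11 infected
Step 3: +8 new -> 19 infected
Step 4: +8 new -> 27 infected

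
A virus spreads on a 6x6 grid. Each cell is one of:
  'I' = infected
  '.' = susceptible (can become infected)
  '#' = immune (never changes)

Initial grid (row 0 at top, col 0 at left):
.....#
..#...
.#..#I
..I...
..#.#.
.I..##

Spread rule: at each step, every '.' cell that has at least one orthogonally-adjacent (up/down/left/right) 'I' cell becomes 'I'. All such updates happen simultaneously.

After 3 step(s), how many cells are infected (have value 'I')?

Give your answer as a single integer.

Answer: 22

Derivation:
Step 0 (initial): 3 infected
Step 1: +8 new -> 11 infected
Step 2: +8 new -> 19 infected
Step 3: +3 new -> 22 infected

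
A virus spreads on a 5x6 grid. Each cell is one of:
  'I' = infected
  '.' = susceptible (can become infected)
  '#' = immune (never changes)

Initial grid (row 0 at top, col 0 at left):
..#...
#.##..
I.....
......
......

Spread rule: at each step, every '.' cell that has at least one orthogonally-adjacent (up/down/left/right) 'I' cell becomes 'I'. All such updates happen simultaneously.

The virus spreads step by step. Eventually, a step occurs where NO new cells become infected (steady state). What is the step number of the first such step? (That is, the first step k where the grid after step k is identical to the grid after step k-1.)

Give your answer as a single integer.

Step 0 (initial): 1 infected
Step 1: +2 new -> 3 infected
Step 2: +4 new -> 7 infected
Step 3: +4 new -> 11 infected
Step 4: +4 new -> 15 infected
Step 5: +4 new -> 19 infected
Step 6: +4 new -> 23 infected
Step 7: +3 new -> 26 infected
Step 8: +0 new -> 26 infected

Answer: 8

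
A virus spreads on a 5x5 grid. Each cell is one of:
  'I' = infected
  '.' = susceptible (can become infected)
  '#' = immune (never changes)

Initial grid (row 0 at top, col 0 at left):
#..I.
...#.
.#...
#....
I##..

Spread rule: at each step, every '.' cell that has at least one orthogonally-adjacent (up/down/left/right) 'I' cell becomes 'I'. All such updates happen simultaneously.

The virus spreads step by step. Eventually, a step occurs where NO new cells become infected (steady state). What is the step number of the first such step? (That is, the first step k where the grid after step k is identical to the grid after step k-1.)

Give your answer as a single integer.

Answer: 7

Derivation:
Step 0 (initial): 2 infected
Step 1: +2 new -> 4 infected
Step 2: +3 new -> 7 infected
Step 3: +3 new -> 10 infected
Step 4: +4 new -> 14 infected
Step 5: +4 new -> 18 infected
Step 6: +1 new -> 19 infected
Step 7: +0 new -> 19 infected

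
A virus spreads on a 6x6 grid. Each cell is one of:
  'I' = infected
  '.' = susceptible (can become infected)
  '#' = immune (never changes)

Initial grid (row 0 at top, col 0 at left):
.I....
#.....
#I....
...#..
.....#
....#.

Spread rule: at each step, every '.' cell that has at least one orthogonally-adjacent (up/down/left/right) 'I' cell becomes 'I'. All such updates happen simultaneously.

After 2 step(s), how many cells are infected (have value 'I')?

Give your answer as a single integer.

Answer: 13

Derivation:
Step 0 (initial): 2 infected
Step 1: +5 new -> 7 infected
Step 2: +6 new -> 13 infected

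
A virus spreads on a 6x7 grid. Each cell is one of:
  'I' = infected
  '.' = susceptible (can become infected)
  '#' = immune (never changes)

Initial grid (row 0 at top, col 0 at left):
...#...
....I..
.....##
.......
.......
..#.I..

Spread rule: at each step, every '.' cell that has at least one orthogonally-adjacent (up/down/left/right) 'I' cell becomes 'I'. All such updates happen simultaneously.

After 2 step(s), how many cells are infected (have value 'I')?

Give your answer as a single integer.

Answer: 17

Derivation:
Step 0 (initial): 2 infected
Step 1: +7 new -> 9 infected
Step 2: +8 new -> 17 infected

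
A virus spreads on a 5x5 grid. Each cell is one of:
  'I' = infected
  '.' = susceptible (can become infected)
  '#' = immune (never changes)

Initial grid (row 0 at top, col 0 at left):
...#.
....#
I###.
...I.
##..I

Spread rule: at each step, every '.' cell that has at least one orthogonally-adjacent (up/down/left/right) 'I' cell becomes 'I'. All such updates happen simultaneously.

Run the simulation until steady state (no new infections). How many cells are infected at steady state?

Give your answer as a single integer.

Answer: 17

Derivation:
Step 0 (initial): 3 infected
Step 1: +5 new -> 8 infected
Step 2: +5 new -> 13 infected
Step 3: +2 new -> 15 infected
Step 4: +2 new -> 17 infected
Step 5: +0 new -> 17 infected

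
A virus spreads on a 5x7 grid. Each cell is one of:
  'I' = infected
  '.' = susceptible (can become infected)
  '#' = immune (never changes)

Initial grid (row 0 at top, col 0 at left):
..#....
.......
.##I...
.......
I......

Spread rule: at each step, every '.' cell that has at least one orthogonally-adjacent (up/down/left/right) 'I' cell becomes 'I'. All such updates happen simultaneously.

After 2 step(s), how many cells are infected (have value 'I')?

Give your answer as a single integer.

Step 0 (initial): 2 infected
Step 1: +5 new -> 7 infected
Step 2: +10 new -> 17 infected

Answer: 17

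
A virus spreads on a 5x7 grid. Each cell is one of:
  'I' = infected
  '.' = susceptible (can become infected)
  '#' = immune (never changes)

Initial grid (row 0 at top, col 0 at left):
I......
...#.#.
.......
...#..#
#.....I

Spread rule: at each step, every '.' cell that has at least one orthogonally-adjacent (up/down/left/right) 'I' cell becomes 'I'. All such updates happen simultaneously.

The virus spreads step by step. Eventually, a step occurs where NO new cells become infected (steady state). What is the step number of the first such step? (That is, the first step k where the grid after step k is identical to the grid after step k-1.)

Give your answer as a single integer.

Answer: 7

Derivation:
Step 0 (initial): 2 infected
Step 1: +3 new -> 5 infected
Step 2: +5 new -> 10 infected
Step 3: +7 new -> 17 infected
Step 4: +6 new -> 23 infected
Step 5: +6 new -> 29 infected
Step 6: +1 new -> 30 infected
Step 7: +0 new -> 30 infected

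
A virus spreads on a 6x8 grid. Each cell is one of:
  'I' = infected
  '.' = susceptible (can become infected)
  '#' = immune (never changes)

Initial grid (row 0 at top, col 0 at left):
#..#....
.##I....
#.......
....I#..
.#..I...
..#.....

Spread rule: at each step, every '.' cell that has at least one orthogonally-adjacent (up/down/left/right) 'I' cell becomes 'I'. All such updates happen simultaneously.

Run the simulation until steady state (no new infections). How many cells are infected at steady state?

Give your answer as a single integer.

Step 0 (initial): 3 infected
Step 1: +7 new -> 10 infected
Step 2: +9 new -> 19 infected
Step 3: +8 new -> 27 infected
Step 4: +6 new -> 33 infected
Step 5: +2 new -> 35 infected
Step 6: +1 new -> 36 infected
Step 7: +1 new -> 37 infected
Step 8: +0 new -> 37 infected

Answer: 37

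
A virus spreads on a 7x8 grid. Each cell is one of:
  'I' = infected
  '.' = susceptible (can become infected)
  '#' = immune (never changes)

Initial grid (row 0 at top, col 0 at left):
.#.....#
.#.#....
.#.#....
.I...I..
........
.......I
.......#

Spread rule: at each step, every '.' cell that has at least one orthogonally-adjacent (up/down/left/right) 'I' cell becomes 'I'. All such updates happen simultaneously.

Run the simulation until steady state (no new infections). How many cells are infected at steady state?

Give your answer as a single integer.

Step 0 (initial): 3 infected
Step 1: +9 new -> 12 infected
Step 2: +14 new -> 26 infected
Step 3: +12 new -> 38 infected
Step 4: +9 new -> 47 infected
Step 5: +2 new -> 49 infected
Step 6: +0 new -> 49 infected

Answer: 49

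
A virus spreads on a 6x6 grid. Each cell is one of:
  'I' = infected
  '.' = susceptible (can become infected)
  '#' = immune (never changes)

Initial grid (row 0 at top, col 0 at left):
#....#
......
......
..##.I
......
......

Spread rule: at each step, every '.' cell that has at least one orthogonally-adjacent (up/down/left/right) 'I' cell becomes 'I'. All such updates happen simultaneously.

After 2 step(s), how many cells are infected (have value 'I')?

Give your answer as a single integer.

Answer: 8

Derivation:
Step 0 (initial): 1 infected
Step 1: +3 new -> 4 infected
Step 2: +4 new -> 8 infected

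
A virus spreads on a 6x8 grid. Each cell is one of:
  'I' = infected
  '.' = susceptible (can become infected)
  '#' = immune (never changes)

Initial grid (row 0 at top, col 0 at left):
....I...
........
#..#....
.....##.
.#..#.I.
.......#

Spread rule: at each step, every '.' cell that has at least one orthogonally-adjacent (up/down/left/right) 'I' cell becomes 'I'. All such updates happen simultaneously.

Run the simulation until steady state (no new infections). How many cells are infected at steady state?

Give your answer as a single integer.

Step 0 (initial): 2 infected
Step 1: +6 new -> 8 infected
Step 2: +7 new -> 15 infected
Step 3: +8 new -> 23 infected
Step 4: +7 new -> 30 infected
Step 5: +5 new -> 35 infected
Step 6: +3 new -> 38 infected
Step 7: +2 new -> 40 infected
Step 8: +1 new -> 41 infected
Step 9: +0 new -> 41 infected

Answer: 41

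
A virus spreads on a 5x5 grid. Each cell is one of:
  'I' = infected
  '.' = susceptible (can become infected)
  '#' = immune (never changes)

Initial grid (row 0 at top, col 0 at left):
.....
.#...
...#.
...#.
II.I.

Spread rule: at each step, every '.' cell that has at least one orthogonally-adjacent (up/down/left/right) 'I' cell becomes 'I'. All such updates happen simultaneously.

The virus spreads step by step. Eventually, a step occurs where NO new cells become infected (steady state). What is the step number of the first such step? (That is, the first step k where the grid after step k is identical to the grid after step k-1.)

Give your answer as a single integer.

Answer: 7

Derivation:
Step 0 (initial): 3 infected
Step 1: +4 new -> 7 infected
Step 2: +4 new -> 11 infected
Step 3: +3 new -> 14 infected
Step 4: +3 new -> 17 infected
Step 5: +4 new -> 21 infected
Step 6: +1 new -> 22 infected
Step 7: +0 new -> 22 infected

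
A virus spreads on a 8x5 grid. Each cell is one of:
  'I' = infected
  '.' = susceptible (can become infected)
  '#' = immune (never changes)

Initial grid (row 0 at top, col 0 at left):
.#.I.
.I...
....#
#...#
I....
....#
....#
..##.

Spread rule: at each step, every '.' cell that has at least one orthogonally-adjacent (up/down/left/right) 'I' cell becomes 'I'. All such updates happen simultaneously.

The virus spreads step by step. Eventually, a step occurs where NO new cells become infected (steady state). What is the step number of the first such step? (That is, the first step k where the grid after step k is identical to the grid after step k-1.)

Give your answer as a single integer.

Answer: 6

Derivation:
Step 0 (initial): 3 infected
Step 1: +8 new -> 11 infected
Step 2: +9 new -> 20 infected
Step 3: +6 new -> 26 infected
Step 4: +4 new -> 30 infected
Step 5: +1 new -> 31 infected
Step 6: +0 new -> 31 infected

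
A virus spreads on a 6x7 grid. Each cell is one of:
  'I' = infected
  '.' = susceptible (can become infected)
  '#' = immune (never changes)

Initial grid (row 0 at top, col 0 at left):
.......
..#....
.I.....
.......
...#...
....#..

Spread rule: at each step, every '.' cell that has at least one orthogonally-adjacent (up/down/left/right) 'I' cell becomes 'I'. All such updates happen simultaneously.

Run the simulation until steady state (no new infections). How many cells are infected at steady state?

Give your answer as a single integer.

Step 0 (initial): 1 infected
Step 1: +4 new -> 5 infected
Step 2: +6 new -> 11 infected
Step 3: +8 new -> 19 infected
Step 4: +6 new -> 25 infected
Step 5: +6 new -> 31 infected
Step 6: +4 new -> 35 infected
Step 7: +3 new -> 38 infected
Step 8: +1 new -> 39 infected
Step 9: +0 new -> 39 infected

Answer: 39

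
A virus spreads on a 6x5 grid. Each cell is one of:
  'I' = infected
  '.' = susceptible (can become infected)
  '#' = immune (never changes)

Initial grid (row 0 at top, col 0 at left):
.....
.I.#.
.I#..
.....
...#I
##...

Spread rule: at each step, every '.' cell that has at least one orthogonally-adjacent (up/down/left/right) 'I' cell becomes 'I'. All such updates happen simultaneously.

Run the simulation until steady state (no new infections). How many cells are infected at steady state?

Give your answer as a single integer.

Answer: 25

Derivation:
Step 0 (initial): 3 infected
Step 1: +7 new -> 10 infected
Step 2: +8 new -> 18 infected
Step 3: +6 new -> 24 infected
Step 4: +1 new -> 25 infected
Step 5: +0 new -> 25 infected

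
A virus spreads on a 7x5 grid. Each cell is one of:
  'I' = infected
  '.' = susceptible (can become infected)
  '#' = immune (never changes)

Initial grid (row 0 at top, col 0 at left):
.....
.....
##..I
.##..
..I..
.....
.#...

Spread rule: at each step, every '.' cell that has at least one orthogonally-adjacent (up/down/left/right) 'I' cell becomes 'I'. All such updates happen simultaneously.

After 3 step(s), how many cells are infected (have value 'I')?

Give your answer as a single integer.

Answer: 23

Derivation:
Step 0 (initial): 2 infected
Step 1: +6 new -> 8 infected
Step 2: +9 new -> 17 infected
Step 3: +6 new -> 23 infected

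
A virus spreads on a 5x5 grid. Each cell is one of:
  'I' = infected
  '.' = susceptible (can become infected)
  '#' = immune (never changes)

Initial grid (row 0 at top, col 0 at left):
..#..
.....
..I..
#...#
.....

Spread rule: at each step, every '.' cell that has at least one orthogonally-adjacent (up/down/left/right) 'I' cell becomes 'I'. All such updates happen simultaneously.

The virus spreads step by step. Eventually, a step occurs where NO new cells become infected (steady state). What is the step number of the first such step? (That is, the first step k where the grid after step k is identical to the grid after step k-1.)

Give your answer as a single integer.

Step 0 (initial): 1 infected
Step 1: +4 new -> 5 infected
Step 2: +7 new -> 12 infected
Step 3: +6 new -> 18 infected
Step 4: +4 new -> 22 infected
Step 5: +0 new -> 22 infected

Answer: 5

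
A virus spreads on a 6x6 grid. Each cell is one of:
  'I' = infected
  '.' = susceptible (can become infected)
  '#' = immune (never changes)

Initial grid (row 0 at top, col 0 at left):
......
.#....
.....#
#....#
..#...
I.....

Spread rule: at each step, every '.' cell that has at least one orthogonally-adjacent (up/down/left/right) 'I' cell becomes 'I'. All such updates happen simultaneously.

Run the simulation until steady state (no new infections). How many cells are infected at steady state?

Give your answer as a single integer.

Answer: 31

Derivation:
Step 0 (initial): 1 infected
Step 1: +2 new -> 3 infected
Step 2: +2 new -> 5 infected
Step 3: +2 new -> 7 infected
Step 4: +4 new -> 11 infected
Step 5: +5 new -> 16 infected
Step 6: +5 new -> 21 infected
Step 7: +4 new -> 25 infected
Step 8: +3 new -> 28 infected
Step 9: +2 new -> 30 infected
Step 10: +1 new -> 31 infected
Step 11: +0 new -> 31 infected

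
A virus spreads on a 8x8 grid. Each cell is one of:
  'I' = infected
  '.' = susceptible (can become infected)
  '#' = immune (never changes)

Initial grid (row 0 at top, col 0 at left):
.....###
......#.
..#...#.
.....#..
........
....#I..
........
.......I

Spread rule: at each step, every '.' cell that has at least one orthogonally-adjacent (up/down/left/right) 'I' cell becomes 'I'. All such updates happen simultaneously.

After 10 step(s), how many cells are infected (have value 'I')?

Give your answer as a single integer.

Step 0 (initial): 2 infected
Step 1: +5 new -> 7 infected
Step 2: +6 new -> 13 infected
Step 3: +6 new -> 19 infected
Step 4: +7 new -> 26 infected
Step 5: +9 new -> 35 infected
Step 6: +9 new -> 44 infected
Step 7: +6 new -> 50 infected
Step 8: +3 new -> 53 infected
Step 9: +2 new -> 55 infected
Step 10: +1 new -> 56 infected

Answer: 56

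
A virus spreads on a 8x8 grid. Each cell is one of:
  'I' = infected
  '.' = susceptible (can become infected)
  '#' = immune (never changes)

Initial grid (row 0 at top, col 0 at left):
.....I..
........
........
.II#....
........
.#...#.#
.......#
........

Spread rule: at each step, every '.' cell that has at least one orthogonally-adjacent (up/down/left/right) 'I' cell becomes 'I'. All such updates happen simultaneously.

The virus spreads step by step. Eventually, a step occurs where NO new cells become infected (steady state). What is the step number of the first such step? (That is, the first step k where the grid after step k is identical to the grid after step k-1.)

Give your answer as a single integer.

Step 0 (initial): 3 infected
Step 1: +8 new -> 11 infected
Step 2: +12 new -> 23 infected
Step 3: +12 new -> 35 infected
Step 4: +10 new -> 45 infected
Step 5: +6 new -> 51 infected
Step 6: +4 new -> 55 infected
Step 7: +2 new -> 57 infected
Step 8: +1 new -> 58 infected
Step 9: +1 new -> 59 infected
Step 10: +0 new -> 59 infected

Answer: 10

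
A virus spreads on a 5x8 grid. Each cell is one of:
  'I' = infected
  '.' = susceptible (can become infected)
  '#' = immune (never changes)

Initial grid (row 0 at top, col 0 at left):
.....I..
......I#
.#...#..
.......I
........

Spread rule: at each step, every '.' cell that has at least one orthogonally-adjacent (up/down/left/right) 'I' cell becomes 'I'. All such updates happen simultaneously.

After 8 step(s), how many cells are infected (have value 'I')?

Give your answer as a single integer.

Step 0 (initial): 3 infected
Step 1: +7 new -> 10 infected
Step 2: +5 new -> 15 infected
Step 3: +5 new -> 20 infected
Step 4: +5 new -> 25 infected
Step 5: +5 new -> 30 infected
Step 6: +3 new -> 33 infected
Step 7: +3 new -> 36 infected
Step 8: +1 new -> 37 infected

Answer: 37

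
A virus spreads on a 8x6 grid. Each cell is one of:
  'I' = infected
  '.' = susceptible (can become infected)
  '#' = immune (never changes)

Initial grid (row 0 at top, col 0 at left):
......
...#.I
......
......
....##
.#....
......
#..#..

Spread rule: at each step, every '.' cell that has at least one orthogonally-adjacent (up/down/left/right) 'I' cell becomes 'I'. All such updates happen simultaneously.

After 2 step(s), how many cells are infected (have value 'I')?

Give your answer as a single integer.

Answer: 7

Derivation:
Step 0 (initial): 1 infected
Step 1: +3 new -> 4 infected
Step 2: +3 new -> 7 infected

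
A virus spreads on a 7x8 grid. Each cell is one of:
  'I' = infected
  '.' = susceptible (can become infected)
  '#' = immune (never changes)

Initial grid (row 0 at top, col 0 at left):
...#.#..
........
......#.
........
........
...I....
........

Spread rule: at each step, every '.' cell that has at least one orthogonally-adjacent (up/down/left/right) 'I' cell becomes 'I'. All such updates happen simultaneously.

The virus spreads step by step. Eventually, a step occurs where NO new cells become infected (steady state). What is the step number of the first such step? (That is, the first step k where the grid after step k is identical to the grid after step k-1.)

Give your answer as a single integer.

Answer: 10

Derivation:
Step 0 (initial): 1 infected
Step 1: +4 new -> 5 infected
Step 2: +7 new -> 12 infected
Step 3: +9 new -> 21 infected
Step 4: +10 new -> 31 infected
Step 5: +8 new -> 39 infected
Step 6: +6 new -> 45 infected
Step 7: +4 new -> 49 infected
Step 8: +3 new -> 52 infected
Step 9: +1 new -> 53 infected
Step 10: +0 new -> 53 infected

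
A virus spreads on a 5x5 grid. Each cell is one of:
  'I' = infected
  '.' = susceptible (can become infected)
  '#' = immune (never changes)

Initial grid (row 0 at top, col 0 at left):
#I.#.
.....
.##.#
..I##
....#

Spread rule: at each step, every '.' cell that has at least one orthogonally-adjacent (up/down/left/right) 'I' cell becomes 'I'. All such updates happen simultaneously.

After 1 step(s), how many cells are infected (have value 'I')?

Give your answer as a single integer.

Step 0 (initial): 2 infected
Step 1: +4 new -> 6 infected

Answer: 6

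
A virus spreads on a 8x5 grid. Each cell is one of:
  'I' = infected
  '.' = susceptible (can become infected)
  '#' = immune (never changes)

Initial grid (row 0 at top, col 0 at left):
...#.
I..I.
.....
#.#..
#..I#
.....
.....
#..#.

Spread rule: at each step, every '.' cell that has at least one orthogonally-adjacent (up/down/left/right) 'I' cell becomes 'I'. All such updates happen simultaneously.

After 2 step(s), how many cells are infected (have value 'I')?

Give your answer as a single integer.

Answer: 23

Derivation:
Step 0 (initial): 3 infected
Step 1: +9 new -> 12 infected
Step 2: +11 new -> 23 infected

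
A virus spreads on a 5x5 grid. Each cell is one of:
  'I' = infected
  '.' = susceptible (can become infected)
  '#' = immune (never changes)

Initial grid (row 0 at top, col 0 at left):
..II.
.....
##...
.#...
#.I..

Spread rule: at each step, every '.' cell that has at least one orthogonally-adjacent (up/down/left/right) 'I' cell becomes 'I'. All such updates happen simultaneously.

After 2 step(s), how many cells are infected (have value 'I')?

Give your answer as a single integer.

Step 0 (initial): 3 infected
Step 1: +7 new -> 10 infected
Step 2: +7 new -> 17 infected

Answer: 17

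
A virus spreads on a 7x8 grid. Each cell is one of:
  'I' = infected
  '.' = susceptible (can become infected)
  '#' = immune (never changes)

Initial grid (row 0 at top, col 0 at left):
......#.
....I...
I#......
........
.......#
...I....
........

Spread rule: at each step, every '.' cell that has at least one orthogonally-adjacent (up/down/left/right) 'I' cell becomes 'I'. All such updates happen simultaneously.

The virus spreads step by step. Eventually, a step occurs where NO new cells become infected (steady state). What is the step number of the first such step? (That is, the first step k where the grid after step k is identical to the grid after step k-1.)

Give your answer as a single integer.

Answer: 6

Derivation:
Step 0 (initial): 3 infected
Step 1: +10 new -> 13 infected
Step 2: +18 new -> 31 infected
Step 3: +13 new -> 44 infected
Step 4: +7 new -> 51 infected
Step 5: +2 new -> 53 infected
Step 6: +0 new -> 53 infected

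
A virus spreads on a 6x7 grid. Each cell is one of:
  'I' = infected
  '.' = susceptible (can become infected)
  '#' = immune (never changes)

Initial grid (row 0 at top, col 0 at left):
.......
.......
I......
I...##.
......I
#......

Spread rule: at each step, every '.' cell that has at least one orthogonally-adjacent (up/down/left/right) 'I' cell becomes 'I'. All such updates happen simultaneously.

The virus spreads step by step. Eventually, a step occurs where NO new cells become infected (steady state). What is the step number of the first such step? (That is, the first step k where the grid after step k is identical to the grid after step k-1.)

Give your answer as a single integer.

Answer: 7

Derivation:
Step 0 (initial): 3 infected
Step 1: +7 new -> 10 infected
Step 2: +8 new -> 18 infected
Step 3: +10 new -> 28 infected
Step 4: +7 new -> 35 infected
Step 5: +3 new -> 38 infected
Step 6: +1 new -> 39 infected
Step 7: +0 new -> 39 infected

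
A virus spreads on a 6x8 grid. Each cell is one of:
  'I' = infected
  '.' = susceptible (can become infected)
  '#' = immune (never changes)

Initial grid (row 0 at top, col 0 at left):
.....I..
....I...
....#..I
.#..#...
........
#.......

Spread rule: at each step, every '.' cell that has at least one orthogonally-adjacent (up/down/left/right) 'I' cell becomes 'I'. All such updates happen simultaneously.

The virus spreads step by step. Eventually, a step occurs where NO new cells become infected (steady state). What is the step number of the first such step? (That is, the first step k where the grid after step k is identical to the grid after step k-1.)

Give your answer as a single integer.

Step 0 (initial): 3 infected
Step 1: +7 new -> 10 infected
Step 2: +8 new -> 18 infected
Step 3: +7 new -> 25 infected
Step 4: +7 new -> 32 infected
Step 5: +6 new -> 38 infected
Step 6: +4 new -> 42 infected
Step 7: +2 new -> 44 infected
Step 8: +0 new -> 44 infected

Answer: 8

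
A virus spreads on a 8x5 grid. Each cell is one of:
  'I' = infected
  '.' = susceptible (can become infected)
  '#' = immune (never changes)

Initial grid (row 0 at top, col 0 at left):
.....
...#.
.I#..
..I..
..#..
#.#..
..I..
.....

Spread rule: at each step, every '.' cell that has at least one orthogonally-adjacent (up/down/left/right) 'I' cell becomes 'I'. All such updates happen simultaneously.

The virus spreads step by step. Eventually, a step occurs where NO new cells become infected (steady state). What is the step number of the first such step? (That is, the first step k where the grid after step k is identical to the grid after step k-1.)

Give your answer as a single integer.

Answer: 6

Derivation:
Step 0 (initial): 3 infected
Step 1: +7 new -> 10 infected
Step 2: +14 new -> 24 infected
Step 3: +8 new -> 32 infected
Step 4: +2 new -> 34 infected
Step 5: +1 new -> 35 infected
Step 6: +0 new -> 35 infected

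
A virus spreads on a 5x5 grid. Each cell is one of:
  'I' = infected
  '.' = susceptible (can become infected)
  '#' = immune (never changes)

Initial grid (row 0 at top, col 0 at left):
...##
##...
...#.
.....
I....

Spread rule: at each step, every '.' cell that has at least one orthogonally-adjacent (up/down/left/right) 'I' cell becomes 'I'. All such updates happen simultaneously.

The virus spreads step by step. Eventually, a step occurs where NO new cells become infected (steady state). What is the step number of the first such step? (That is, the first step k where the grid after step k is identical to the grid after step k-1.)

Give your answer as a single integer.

Step 0 (initial): 1 infected
Step 1: +2 new -> 3 infected
Step 2: +3 new -> 6 infected
Step 3: +3 new -> 9 infected
Step 4: +3 new -> 12 infected
Step 5: +2 new -> 14 infected
Step 6: +3 new -> 17 infected
Step 7: +2 new -> 19 infected
Step 8: +1 new -> 20 infected
Step 9: +0 new -> 20 infected

Answer: 9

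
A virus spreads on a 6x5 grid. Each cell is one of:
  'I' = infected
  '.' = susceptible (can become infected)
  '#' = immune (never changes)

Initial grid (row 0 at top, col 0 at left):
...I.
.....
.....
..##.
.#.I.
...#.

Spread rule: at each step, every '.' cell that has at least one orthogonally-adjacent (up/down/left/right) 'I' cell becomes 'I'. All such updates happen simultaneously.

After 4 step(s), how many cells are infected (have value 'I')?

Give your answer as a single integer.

Step 0 (initial): 2 infected
Step 1: +5 new -> 7 infected
Step 2: +7 new -> 14 infected
Step 3: +5 new -> 19 infected
Step 4: +3 new -> 22 infected

Answer: 22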